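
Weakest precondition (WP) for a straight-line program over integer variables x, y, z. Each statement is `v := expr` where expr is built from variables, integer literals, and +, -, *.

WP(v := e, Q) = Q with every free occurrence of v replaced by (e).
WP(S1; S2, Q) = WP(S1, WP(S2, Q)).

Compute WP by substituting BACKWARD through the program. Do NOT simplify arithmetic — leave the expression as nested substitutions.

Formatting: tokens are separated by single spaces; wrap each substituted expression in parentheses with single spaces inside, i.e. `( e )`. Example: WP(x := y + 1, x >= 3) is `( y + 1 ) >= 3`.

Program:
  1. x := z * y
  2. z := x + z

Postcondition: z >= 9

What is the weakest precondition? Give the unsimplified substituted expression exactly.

post: z >= 9
stmt 2: z := x + z  -- replace 1 occurrence(s) of z with (x + z)
  => ( x + z ) >= 9
stmt 1: x := z * y  -- replace 1 occurrence(s) of x with (z * y)
  => ( ( z * y ) + z ) >= 9

Answer: ( ( z * y ) + z ) >= 9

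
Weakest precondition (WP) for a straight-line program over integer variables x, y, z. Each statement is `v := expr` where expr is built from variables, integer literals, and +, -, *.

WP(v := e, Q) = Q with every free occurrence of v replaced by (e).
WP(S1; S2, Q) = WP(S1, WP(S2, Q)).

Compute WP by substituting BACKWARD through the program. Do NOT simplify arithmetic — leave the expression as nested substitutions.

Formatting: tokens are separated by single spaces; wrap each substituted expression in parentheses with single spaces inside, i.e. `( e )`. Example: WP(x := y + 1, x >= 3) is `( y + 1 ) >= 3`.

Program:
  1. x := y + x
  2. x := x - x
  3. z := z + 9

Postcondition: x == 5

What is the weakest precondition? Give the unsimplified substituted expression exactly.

Answer: ( ( y + x ) - ( y + x ) ) == 5

Derivation:
post: x == 5
stmt 3: z := z + 9  -- replace 0 occurrence(s) of z with (z + 9)
  => x == 5
stmt 2: x := x - x  -- replace 1 occurrence(s) of x with (x - x)
  => ( x - x ) == 5
stmt 1: x := y + x  -- replace 2 occurrence(s) of x with (y + x)
  => ( ( y + x ) - ( y + x ) ) == 5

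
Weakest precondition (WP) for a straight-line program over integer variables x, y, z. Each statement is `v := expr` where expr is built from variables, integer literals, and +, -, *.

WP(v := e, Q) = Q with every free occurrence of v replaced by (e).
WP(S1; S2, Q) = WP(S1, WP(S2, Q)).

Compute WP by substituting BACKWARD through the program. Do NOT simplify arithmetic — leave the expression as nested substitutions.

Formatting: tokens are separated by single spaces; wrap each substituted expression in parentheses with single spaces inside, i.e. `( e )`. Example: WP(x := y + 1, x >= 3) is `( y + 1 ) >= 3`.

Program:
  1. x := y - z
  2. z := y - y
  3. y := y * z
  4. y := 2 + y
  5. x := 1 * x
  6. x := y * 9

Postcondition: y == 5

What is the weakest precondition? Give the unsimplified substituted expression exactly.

post: y == 5
stmt 6: x := y * 9  -- replace 0 occurrence(s) of x with (y * 9)
  => y == 5
stmt 5: x := 1 * x  -- replace 0 occurrence(s) of x with (1 * x)
  => y == 5
stmt 4: y := 2 + y  -- replace 1 occurrence(s) of y with (2 + y)
  => ( 2 + y ) == 5
stmt 3: y := y * z  -- replace 1 occurrence(s) of y with (y * z)
  => ( 2 + ( y * z ) ) == 5
stmt 2: z := y - y  -- replace 1 occurrence(s) of z with (y - y)
  => ( 2 + ( y * ( y - y ) ) ) == 5
stmt 1: x := y - z  -- replace 0 occurrence(s) of x with (y - z)
  => ( 2 + ( y * ( y - y ) ) ) == 5

Answer: ( 2 + ( y * ( y - y ) ) ) == 5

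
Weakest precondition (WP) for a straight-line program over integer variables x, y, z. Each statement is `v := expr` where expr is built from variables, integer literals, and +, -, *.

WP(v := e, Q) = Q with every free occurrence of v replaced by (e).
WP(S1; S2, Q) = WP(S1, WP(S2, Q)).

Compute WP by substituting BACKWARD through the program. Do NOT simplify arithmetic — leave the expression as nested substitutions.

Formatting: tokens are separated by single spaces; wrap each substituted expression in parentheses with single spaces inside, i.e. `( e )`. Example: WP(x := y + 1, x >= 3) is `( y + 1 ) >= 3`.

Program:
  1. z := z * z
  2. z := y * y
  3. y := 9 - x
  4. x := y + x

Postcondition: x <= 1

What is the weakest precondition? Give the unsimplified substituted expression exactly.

post: x <= 1
stmt 4: x := y + x  -- replace 1 occurrence(s) of x with (y + x)
  => ( y + x ) <= 1
stmt 3: y := 9 - x  -- replace 1 occurrence(s) of y with (9 - x)
  => ( ( 9 - x ) + x ) <= 1
stmt 2: z := y * y  -- replace 0 occurrence(s) of z with (y * y)
  => ( ( 9 - x ) + x ) <= 1
stmt 1: z := z * z  -- replace 0 occurrence(s) of z with (z * z)
  => ( ( 9 - x ) + x ) <= 1

Answer: ( ( 9 - x ) + x ) <= 1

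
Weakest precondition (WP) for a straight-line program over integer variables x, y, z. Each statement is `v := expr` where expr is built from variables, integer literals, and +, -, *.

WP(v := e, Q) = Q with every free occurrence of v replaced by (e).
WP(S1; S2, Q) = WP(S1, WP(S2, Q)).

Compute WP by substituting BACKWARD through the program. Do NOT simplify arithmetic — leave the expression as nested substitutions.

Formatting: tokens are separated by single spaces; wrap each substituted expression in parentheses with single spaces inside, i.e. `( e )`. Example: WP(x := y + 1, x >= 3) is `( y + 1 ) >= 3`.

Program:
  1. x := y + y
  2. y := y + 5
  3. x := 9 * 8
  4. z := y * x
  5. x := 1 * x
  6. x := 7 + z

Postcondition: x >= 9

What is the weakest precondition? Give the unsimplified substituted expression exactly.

post: x >= 9
stmt 6: x := 7 + z  -- replace 1 occurrence(s) of x with (7 + z)
  => ( 7 + z ) >= 9
stmt 5: x := 1 * x  -- replace 0 occurrence(s) of x with (1 * x)
  => ( 7 + z ) >= 9
stmt 4: z := y * x  -- replace 1 occurrence(s) of z with (y * x)
  => ( 7 + ( y * x ) ) >= 9
stmt 3: x := 9 * 8  -- replace 1 occurrence(s) of x with (9 * 8)
  => ( 7 + ( y * ( 9 * 8 ) ) ) >= 9
stmt 2: y := y + 5  -- replace 1 occurrence(s) of y with (y + 5)
  => ( 7 + ( ( y + 5 ) * ( 9 * 8 ) ) ) >= 9
stmt 1: x := y + y  -- replace 0 occurrence(s) of x with (y + y)
  => ( 7 + ( ( y + 5 ) * ( 9 * 8 ) ) ) >= 9

Answer: ( 7 + ( ( y + 5 ) * ( 9 * 8 ) ) ) >= 9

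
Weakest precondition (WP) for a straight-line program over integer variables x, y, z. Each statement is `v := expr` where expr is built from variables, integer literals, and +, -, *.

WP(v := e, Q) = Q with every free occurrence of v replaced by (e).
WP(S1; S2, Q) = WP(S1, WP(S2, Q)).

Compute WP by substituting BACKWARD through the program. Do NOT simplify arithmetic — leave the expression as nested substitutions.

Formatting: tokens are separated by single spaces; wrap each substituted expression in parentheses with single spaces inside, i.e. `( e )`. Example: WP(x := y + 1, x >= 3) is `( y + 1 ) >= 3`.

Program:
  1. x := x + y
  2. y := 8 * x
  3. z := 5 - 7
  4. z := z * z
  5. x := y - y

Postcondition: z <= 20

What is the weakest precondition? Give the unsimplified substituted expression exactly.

post: z <= 20
stmt 5: x := y - y  -- replace 0 occurrence(s) of x with (y - y)
  => z <= 20
stmt 4: z := z * z  -- replace 1 occurrence(s) of z with (z * z)
  => ( z * z ) <= 20
stmt 3: z := 5 - 7  -- replace 2 occurrence(s) of z with (5 - 7)
  => ( ( 5 - 7 ) * ( 5 - 7 ) ) <= 20
stmt 2: y := 8 * x  -- replace 0 occurrence(s) of y with (8 * x)
  => ( ( 5 - 7 ) * ( 5 - 7 ) ) <= 20
stmt 1: x := x + y  -- replace 0 occurrence(s) of x with (x + y)
  => ( ( 5 - 7 ) * ( 5 - 7 ) ) <= 20

Answer: ( ( 5 - 7 ) * ( 5 - 7 ) ) <= 20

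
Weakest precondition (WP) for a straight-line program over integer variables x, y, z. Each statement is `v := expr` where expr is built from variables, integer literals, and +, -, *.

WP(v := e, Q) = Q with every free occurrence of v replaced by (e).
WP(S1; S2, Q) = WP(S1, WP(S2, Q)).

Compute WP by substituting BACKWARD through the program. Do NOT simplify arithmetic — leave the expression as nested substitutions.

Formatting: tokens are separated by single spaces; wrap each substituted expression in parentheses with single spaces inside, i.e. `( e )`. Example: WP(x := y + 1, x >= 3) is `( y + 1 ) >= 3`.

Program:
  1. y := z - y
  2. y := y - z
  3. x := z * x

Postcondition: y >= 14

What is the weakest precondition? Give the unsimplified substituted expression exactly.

post: y >= 14
stmt 3: x := z * x  -- replace 0 occurrence(s) of x with (z * x)
  => y >= 14
stmt 2: y := y - z  -- replace 1 occurrence(s) of y with (y - z)
  => ( y - z ) >= 14
stmt 1: y := z - y  -- replace 1 occurrence(s) of y with (z - y)
  => ( ( z - y ) - z ) >= 14

Answer: ( ( z - y ) - z ) >= 14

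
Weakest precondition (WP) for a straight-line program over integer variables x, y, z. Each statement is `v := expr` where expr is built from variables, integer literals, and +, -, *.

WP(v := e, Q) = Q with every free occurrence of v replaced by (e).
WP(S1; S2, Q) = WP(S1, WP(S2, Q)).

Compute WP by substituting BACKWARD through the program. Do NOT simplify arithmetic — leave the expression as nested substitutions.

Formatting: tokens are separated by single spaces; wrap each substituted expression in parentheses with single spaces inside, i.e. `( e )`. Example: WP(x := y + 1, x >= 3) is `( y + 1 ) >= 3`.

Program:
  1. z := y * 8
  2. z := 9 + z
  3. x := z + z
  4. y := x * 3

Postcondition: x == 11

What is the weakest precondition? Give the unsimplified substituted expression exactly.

post: x == 11
stmt 4: y := x * 3  -- replace 0 occurrence(s) of y with (x * 3)
  => x == 11
stmt 3: x := z + z  -- replace 1 occurrence(s) of x with (z + z)
  => ( z + z ) == 11
stmt 2: z := 9 + z  -- replace 2 occurrence(s) of z with (9 + z)
  => ( ( 9 + z ) + ( 9 + z ) ) == 11
stmt 1: z := y * 8  -- replace 2 occurrence(s) of z with (y * 8)
  => ( ( 9 + ( y * 8 ) ) + ( 9 + ( y * 8 ) ) ) == 11

Answer: ( ( 9 + ( y * 8 ) ) + ( 9 + ( y * 8 ) ) ) == 11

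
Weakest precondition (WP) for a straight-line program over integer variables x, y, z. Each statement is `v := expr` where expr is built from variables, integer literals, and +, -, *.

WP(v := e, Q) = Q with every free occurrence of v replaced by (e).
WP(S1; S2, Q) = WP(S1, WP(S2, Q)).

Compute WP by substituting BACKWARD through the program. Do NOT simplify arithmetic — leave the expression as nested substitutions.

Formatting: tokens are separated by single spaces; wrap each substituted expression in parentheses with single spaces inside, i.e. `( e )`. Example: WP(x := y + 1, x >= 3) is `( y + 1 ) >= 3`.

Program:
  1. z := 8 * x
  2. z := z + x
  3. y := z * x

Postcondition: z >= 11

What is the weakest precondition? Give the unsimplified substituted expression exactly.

Answer: ( ( 8 * x ) + x ) >= 11

Derivation:
post: z >= 11
stmt 3: y := z * x  -- replace 0 occurrence(s) of y with (z * x)
  => z >= 11
stmt 2: z := z + x  -- replace 1 occurrence(s) of z with (z + x)
  => ( z + x ) >= 11
stmt 1: z := 8 * x  -- replace 1 occurrence(s) of z with (8 * x)
  => ( ( 8 * x ) + x ) >= 11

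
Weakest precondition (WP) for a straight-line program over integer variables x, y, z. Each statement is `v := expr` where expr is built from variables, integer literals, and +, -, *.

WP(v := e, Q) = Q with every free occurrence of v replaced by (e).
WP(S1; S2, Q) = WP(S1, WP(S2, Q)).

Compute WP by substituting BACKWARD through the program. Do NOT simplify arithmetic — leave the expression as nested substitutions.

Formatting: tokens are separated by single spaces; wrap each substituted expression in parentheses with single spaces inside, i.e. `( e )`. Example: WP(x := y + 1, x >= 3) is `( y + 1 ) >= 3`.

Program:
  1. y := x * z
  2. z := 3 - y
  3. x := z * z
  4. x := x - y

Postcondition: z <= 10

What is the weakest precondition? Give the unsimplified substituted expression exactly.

post: z <= 10
stmt 4: x := x - y  -- replace 0 occurrence(s) of x with (x - y)
  => z <= 10
stmt 3: x := z * z  -- replace 0 occurrence(s) of x with (z * z)
  => z <= 10
stmt 2: z := 3 - y  -- replace 1 occurrence(s) of z with (3 - y)
  => ( 3 - y ) <= 10
stmt 1: y := x * z  -- replace 1 occurrence(s) of y with (x * z)
  => ( 3 - ( x * z ) ) <= 10

Answer: ( 3 - ( x * z ) ) <= 10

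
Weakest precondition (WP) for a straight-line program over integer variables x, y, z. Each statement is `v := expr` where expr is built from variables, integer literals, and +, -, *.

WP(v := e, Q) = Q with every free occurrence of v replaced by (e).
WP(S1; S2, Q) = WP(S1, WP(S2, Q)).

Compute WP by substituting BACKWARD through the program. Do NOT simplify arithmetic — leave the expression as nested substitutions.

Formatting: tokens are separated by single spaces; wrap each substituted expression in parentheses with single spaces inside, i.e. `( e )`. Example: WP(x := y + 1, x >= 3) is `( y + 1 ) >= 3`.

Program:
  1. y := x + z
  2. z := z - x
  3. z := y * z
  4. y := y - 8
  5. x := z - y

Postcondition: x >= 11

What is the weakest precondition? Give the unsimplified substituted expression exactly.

post: x >= 11
stmt 5: x := z - y  -- replace 1 occurrence(s) of x with (z - y)
  => ( z - y ) >= 11
stmt 4: y := y - 8  -- replace 1 occurrence(s) of y with (y - 8)
  => ( z - ( y - 8 ) ) >= 11
stmt 3: z := y * z  -- replace 1 occurrence(s) of z with (y * z)
  => ( ( y * z ) - ( y - 8 ) ) >= 11
stmt 2: z := z - x  -- replace 1 occurrence(s) of z with (z - x)
  => ( ( y * ( z - x ) ) - ( y - 8 ) ) >= 11
stmt 1: y := x + z  -- replace 2 occurrence(s) of y with (x + z)
  => ( ( ( x + z ) * ( z - x ) ) - ( ( x + z ) - 8 ) ) >= 11

Answer: ( ( ( x + z ) * ( z - x ) ) - ( ( x + z ) - 8 ) ) >= 11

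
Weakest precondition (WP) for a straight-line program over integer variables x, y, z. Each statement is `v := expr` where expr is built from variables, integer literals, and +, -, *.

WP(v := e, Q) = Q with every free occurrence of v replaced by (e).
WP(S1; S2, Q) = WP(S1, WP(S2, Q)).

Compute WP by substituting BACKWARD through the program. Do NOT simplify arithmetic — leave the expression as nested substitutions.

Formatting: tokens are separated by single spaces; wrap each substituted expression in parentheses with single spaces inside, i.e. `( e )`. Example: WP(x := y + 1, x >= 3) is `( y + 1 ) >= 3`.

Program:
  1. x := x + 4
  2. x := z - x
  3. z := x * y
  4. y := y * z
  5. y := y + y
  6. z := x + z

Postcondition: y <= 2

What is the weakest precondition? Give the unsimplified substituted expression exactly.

Answer: ( ( y * ( ( z - ( x + 4 ) ) * y ) ) + ( y * ( ( z - ( x + 4 ) ) * y ) ) ) <= 2

Derivation:
post: y <= 2
stmt 6: z := x + z  -- replace 0 occurrence(s) of z with (x + z)
  => y <= 2
stmt 5: y := y + y  -- replace 1 occurrence(s) of y with (y + y)
  => ( y + y ) <= 2
stmt 4: y := y * z  -- replace 2 occurrence(s) of y with (y * z)
  => ( ( y * z ) + ( y * z ) ) <= 2
stmt 3: z := x * y  -- replace 2 occurrence(s) of z with (x * y)
  => ( ( y * ( x * y ) ) + ( y * ( x * y ) ) ) <= 2
stmt 2: x := z - x  -- replace 2 occurrence(s) of x with (z - x)
  => ( ( y * ( ( z - x ) * y ) ) + ( y * ( ( z - x ) * y ) ) ) <= 2
stmt 1: x := x + 4  -- replace 2 occurrence(s) of x with (x + 4)
  => ( ( y * ( ( z - ( x + 4 ) ) * y ) ) + ( y * ( ( z - ( x + 4 ) ) * y ) ) ) <= 2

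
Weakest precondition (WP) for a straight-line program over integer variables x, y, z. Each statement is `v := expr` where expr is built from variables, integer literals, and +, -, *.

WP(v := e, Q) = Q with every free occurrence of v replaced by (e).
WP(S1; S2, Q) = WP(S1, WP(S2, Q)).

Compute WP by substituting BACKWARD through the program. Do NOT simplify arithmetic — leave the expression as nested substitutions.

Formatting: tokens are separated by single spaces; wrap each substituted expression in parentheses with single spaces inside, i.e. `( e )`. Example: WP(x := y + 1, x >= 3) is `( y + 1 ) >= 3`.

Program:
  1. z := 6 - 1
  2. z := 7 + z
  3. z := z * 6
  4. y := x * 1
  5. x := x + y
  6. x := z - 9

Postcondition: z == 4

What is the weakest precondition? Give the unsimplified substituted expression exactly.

Answer: ( ( 7 + ( 6 - 1 ) ) * 6 ) == 4

Derivation:
post: z == 4
stmt 6: x := z - 9  -- replace 0 occurrence(s) of x with (z - 9)
  => z == 4
stmt 5: x := x + y  -- replace 0 occurrence(s) of x with (x + y)
  => z == 4
stmt 4: y := x * 1  -- replace 0 occurrence(s) of y with (x * 1)
  => z == 4
stmt 3: z := z * 6  -- replace 1 occurrence(s) of z with (z * 6)
  => ( z * 6 ) == 4
stmt 2: z := 7 + z  -- replace 1 occurrence(s) of z with (7 + z)
  => ( ( 7 + z ) * 6 ) == 4
stmt 1: z := 6 - 1  -- replace 1 occurrence(s) of z with (6 - 1)
  => ( ( 7 + ( 6 - 1 ) ) * 6 ) == 4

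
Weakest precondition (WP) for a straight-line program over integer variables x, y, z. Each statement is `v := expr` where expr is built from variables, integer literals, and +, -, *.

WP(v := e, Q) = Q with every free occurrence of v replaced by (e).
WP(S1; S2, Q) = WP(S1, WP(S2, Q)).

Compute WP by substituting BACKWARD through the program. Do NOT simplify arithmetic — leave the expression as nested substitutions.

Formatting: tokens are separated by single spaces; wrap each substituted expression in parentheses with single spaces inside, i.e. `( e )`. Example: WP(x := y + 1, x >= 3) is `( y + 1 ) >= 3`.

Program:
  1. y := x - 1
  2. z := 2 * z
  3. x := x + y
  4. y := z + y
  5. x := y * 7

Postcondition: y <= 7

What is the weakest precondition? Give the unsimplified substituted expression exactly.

post: y <= 7
stmt 5: x := y * 7  -- replace 0 occurrence(s) of x with (y * 7)
  => y <= 7
stmt 4: y := z + y  -- replace 1 occurrence(s) of y with (z + y)
  => ( z + y ) <= 7
stmt 3: x := x + y  -- replace 0 occurrence(s) of x with (x + y)
  => ( z + y ) <= 7
stmt 2: z := 2 * z  -- replace 1 occurrence(s) of z with (2 * z)
  => ( ( 2 * z ) + y ) <= 7
stmt 1: y := x - 1  -- replace 1 occurrence(s) of y with (x - 1)
  => ( ( 2 * z ) + ( x - 1 ) ) <= 7

Answer: ( ( 2 * z ) + ( x - 1 ) ) <= 7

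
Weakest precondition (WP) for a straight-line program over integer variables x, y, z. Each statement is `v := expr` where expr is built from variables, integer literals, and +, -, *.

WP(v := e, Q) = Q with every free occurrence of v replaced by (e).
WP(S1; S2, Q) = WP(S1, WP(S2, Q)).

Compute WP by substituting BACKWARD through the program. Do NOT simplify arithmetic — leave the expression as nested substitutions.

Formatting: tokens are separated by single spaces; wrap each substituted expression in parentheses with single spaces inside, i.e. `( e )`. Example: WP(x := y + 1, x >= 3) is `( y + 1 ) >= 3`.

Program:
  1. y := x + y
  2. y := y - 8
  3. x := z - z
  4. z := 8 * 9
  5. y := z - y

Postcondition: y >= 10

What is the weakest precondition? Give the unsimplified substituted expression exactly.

Answer: ( ( 8 * 9 ) - ( ( x + y ) - 8 ) ) >= 10

Derivation:
post: y >= 10
stmt 5: y := z - y  -- replace 1 occurrence(s) of y with (z - y)
  => ( z - y ) >= 10
stmt 4: z := 8 * 9  -- replace 1 occurrence(s) of z with (8 * 9)
  => ( ( 8 * 9 ) - y ) >= 10
stmt 3: x := z - z  -- replace 0 occurrence(s) of x with (z - z)
  => ( ( 8 * 9 ) - y ) >= 10
stmt 2: y := y - 8  -- replace 1 occurrence(s) of y with (y - 8)
  => ( ( 8 * 9 ) - ( y - 8 ) ) >= 10
stmt 1: y := x + y  -- replace 1 occurrence(s) of y with (x + y)
  => ( ( 8 * 9 ) - ( ( x + y ) - 8 ) ) >= 10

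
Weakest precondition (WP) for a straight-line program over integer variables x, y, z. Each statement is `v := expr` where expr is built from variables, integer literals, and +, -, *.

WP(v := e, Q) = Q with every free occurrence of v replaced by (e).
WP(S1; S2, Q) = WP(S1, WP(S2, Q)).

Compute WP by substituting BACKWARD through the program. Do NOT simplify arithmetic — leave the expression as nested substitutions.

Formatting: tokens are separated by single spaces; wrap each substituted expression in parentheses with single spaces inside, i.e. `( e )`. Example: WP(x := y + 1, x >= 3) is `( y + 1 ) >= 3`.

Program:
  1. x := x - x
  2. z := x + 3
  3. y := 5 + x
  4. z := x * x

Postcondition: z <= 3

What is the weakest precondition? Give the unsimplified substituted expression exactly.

post: z <= 3
stmt 4: z := x * x  -- replace 1 occurrence(s) of z with (x * x)
  => ( x * x ) <= 3
stmt 3: y := 5 + x  -- replace 0 occurrence(s) of y with (5 + x)
  => ( x * x ) <= 3
stmt 2: z := x + 3  -- replace 0 occurrence(s) of z with (x + 3)
  => ( x * x ) <= 3
stmt 1: x := x - x  -- replace 2 occurrence(s) of x with (x - x)
  => ( ( x - x ) * ( x - x ) ) <= 3

Answer: ( ( x - x ) * ( x - x ) ) <= 3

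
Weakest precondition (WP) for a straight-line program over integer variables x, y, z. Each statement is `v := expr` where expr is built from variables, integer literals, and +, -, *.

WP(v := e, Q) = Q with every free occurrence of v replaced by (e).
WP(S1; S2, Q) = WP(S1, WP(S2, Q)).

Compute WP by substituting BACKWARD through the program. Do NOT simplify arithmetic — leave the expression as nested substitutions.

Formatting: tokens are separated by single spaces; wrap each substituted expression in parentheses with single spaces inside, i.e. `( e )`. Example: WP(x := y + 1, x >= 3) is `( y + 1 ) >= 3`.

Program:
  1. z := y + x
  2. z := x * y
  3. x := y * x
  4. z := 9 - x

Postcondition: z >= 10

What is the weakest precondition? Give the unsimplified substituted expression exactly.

Answer: ( 9 - ( y * x ) ) >= 10

Derivation:
post: z >= 10
stmt 4: z := 9 - x  -- replace 1 occurrence(s) of z with (9 - x)
  => ( 9 - x ) >= 10
stmt 3: x := y * x  -- replace 1 occurrence(s) of x with (y * x)
  => ( 9 - ( y * x ) ) >= 10
stmt 2: z := x * y  -- replace 0 occurrence(s) of z with (x * y)
  => ( 9 - ( y * x ) ) >= 10
stmt 1: z := y + x  -- replace 0 occurrence(s) of z with (y + x)
  => ( 9 - ( y * x ) ) >= 10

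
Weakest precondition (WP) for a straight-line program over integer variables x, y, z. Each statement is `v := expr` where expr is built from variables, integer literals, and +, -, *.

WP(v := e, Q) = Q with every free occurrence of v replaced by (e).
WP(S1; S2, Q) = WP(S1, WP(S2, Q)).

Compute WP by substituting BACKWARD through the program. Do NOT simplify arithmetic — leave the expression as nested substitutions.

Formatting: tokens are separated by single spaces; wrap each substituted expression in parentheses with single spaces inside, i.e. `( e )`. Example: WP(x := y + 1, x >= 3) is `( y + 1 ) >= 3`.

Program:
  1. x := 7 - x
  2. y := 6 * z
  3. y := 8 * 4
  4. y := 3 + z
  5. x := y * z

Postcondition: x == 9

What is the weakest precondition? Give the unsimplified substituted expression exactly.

Answer: ( ( 3 + z ) * z ) == 9

Derivation:
post: x == 9
stmt 5: x := y * z  -- replace 1 occurrence(s) of x with (y * z)
  => ( y * z ) == 9
stmt 4: y := 3 + z  -- replace 1 occurrence(s) of y with (3 + z)
  => ( ( 3 + z ) * z ) == 9
stmt 3: y := 8 * 4  -- replace 0 occurrence(s) of y with (8 * 4)
  => ( ( 3 + z ) * z ) == 9
stmt 2: y := 6 * z  -- replace 0 occurrence(s) of y with (6 * z)
  => ( ( 3 + z ) * z ) == 9
stmt 1: x := 7 - x  -- replace 0 occurrence(s) of x with (7 - x)
  => ( ( 3 + z ) * z ) == 9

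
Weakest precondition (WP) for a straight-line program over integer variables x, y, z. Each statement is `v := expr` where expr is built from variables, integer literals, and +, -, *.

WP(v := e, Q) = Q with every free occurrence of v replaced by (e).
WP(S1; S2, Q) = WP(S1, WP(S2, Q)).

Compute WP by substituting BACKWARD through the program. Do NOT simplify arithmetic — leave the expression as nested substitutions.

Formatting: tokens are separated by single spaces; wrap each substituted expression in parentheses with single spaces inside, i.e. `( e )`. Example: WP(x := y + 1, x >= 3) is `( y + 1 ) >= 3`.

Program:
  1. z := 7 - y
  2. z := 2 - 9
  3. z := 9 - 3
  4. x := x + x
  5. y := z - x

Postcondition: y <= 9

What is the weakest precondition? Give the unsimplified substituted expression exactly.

post: y <= 9
stmt 5: y := z - x  -- replace 1 occurrence(s) of y with (z - x)
  => ( z - x ) <= 9
stmt 4: x := x + x  -- replace 1 occurrence(s) of x with (x + x)
  => ( z - ( x + x ) ) <= 9
stmt 3: z := 9 - 3  -- replace 1 occurrence(s) of z with (9 - 3)
  => ( ( 9 - 3 ) - ( x + x ) ) <= 9
stmt 2: z := 2 - 9  -- replace 0 occurrence(s) of z with (2 - 9)
  => ( ( 9 - 3 ) - ( x + x ) ) <= 9
stmt 1: z := 7 - y  -- replace 0 occurrence(s) of z with (7 - y)
  => ( ( 9 - 3 ) - ( x + x ) ) <= 9

Answer: ( ( 9 - 3 ) - ( x + x ) ) <= 9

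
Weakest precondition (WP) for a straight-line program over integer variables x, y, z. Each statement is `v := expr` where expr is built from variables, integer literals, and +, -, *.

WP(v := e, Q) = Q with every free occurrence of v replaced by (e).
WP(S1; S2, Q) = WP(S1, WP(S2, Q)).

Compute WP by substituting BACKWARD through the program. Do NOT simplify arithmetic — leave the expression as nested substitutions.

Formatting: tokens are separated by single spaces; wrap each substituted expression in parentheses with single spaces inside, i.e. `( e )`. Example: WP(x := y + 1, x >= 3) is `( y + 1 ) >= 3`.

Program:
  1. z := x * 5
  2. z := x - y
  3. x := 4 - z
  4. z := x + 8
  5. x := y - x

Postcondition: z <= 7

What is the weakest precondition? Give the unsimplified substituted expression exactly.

Answer: ( ( 4 - ( x - y ) ) + 8 ) <= 7

Derivation:
post: z <= 7
stmt 5: x := y - x  -- replace 0 occurrence(s) of x with (y - x)
  => z <= 7
stmt 4: z := x + 8  -- replace 1 occurrence(s) of z with (x + 8)
  => ( x + 8 ) <= 7
stmt 3: x := 4 - z  -- replace 1 occurrence(s) of x with (4 - z)
  => ( ( 4 - z ) + 8 ) <= 7
stmt 2: z := x - y  -- replace 1 occurrence(s) of z with (x - y)
  => ( ( 4 - ( x - y ) ) + 8 ) <= 7
stmt 1: z := x * 5  -- replace 0 occurrence(s) of z with (x * 5)
  => ( ( 4 - ( x - y ) ) + 8 ) <= 7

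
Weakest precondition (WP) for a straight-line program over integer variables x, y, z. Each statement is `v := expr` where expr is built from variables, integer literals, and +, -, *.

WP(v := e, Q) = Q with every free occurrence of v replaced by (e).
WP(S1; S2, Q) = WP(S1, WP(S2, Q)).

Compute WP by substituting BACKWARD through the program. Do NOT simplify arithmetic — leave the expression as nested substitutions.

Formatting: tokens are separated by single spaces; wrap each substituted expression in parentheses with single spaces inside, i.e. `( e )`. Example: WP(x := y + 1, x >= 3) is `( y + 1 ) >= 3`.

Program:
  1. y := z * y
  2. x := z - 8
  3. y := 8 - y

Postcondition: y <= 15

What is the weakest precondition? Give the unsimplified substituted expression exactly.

Answer: ( 8 - ( z * y ) ) <= 15

Derivation:
post: y <= 15
stmt 3: y := 8 - y  -- replace 1 occurrence(s) of y with (8 - y)
  => ( 8 - y ) <= 15
stmt 2: x := z - 8  -- replace 0 occurrence(s) of x with (z - 8)
  => ( 8 - y ) <= 15
stmt 1: y := z * y  -- replace 1 occurrence(s) of y with (z * y)
  => ( 8 - ( z * y ) ) <= 15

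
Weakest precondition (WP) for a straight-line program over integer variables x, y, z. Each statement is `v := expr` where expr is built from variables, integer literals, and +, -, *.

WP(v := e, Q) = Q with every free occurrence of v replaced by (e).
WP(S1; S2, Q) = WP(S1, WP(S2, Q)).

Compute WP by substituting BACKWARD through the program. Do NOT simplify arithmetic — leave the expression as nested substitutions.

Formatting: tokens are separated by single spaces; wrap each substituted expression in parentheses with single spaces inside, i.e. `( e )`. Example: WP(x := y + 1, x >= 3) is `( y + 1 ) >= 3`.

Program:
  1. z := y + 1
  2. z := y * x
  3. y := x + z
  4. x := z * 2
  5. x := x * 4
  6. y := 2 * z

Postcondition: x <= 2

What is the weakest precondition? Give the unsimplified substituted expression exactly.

post: x <= 2
stmt 6: y := 2 * z  -- replace 0 occurrence(s) of y with (2 * z)
  => x <= 2
stmt 5: x := x * 4  -- replace 1 occurrence(s) of x with (x * 4)
  => ( x * 4 ) <= 2
stmt 4: x := z * 2  -- replace 1 occurrence(s) of x with (z * 2)
  => ( ( z * 2 ) * 4 ) <= 2
stmt 3: y := x + z  -- replace 0 occurrence(s) of y with (x + z)
  => ( ( z * 2 ) * 4 ) <= 2
stmt 2: z := y * x  -- replace 1 occurrence(s) of z with (y * x)
  => ( ( ( y * x ) * 2 ) * 4 ) <= 2
stmt 1: z := y + 1  -- replace 0 occurrence(s) of z with (y + 1)
  => ( ( ( y * x ) * 2 ) * 4 ) <= 2

Answer: ( ( ( y * x ) * 2 ) * 4 ) <= 2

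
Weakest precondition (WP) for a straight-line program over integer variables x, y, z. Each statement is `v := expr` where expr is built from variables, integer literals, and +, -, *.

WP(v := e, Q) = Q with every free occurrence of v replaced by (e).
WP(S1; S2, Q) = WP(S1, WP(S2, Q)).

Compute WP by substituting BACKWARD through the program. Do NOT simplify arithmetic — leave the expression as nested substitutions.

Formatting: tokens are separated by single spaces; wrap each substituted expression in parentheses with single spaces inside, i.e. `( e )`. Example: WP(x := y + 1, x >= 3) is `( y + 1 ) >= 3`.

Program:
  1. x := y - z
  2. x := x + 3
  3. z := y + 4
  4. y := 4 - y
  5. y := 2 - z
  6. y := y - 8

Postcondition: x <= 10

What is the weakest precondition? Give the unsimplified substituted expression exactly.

post: x <= 10
stmt 6: y := y - 8  -- replace 0 occurrence(s) of y with (y - 8)
  => x <= 10
stmt 5: y := 2 - z  -- replace 0 occurrence(s) of y with (2 - z)
  => x <= 10
stmt 4: y := 4 - y  -- replace 0 occurrence(s) of y with (4 - y)
  => x <= 10
stmt 3: z := y + 4  -- replace 0 occurrence(s) of z with (y + 4)
  => x <= 10
stmt 2: x := x + 3  -- replace 1 occurrence(s) of x with (x + 3)
  => ( x + 3 ) <= 10
stmt 1: x := y - z  -- replace 1 occurrence(s) of x with (y - z)
  => ( ( y - z ) + 3 ) <= 10

Answer: ( ( y - z ) + 3 ) <= 10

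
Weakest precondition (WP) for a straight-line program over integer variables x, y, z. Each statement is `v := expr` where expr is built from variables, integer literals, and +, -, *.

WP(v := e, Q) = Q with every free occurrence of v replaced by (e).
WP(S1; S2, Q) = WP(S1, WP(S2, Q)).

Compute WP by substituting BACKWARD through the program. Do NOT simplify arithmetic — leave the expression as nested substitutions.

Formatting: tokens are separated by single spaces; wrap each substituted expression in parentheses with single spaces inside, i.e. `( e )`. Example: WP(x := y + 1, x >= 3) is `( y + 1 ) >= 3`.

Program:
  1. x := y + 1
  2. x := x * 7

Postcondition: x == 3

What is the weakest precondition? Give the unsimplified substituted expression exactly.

Answer: ( ( y + 1 ) * 7 ) == 3

Derivation:
post: x == 3
stmt 2: x := x * 7  -- replace 1 occurrence(s) of x with (x * 7)
  => ( x * 7 ) == 3
stmt 1: x := y + 1  -- replace 1 occurrence(s) of x with (y + 1)
  => ( ( y + 1 ) * 7 ) == 3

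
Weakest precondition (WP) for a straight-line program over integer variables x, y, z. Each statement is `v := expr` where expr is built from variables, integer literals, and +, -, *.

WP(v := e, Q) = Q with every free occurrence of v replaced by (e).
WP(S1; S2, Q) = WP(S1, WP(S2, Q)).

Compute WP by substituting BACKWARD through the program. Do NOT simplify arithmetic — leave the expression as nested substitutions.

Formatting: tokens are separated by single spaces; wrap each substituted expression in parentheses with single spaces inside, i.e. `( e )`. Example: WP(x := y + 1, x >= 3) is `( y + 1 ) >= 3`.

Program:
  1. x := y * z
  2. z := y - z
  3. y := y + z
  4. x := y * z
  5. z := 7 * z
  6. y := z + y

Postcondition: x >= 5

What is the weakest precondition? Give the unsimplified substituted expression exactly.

post: x >= 5
stmt 6: y := z + y  -- replace 0 occurrence(s) of y with (z + y)
  => x >= 5
stmt 5: z := 7 * z  -- replace 0 occurrence(s) of z with (7 * z)
  => x >= 5
stmt 4: x := y * z  -- replace 1 occurrence(s) of x with (y * z)
  => ( y * z ) >= 5
stmt 3: y := y + z  -- replace 1 occurrence(s) of y with (y + z)
  => ( ( y + z ) * z ) >= 5
stmt 2: z := y - z  -- replace 2 occurrence(s) of z with (y - z)
  => ( ( y + ( y - z ) ) * ( y - z ) ) >= 5
stmt 1: x := y * z  -- replace 0 occurrence(s) of x with (y * z)
  => ( ( y + ( y - z ) ) * ( y - z ) ) >= 5

Answer: ( ( y + ( y - z ) ) * ( y - z ) ) >= 5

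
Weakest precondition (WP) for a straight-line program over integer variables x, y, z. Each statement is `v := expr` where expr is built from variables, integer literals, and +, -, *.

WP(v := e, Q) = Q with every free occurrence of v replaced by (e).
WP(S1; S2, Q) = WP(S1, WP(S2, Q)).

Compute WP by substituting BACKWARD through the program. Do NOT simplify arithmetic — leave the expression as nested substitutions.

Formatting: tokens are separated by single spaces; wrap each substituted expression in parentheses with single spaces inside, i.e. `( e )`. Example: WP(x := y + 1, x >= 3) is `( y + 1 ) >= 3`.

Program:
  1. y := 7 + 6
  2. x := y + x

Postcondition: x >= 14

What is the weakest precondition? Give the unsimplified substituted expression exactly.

Answer: ( ( 7 + 6 ) + x ) >= 14

Derivation:
post: x >= 14
stmt 2: x := y + x  -- replace 1 occurrence(s) of x with (y + x)
  => ( y + x ) >= 14
stmt 1: y := 7 + 6  -- replace 1 occurrence(s) of y with (7 + 6)
  => ( ( 7 + 6 ) + x ) >= 14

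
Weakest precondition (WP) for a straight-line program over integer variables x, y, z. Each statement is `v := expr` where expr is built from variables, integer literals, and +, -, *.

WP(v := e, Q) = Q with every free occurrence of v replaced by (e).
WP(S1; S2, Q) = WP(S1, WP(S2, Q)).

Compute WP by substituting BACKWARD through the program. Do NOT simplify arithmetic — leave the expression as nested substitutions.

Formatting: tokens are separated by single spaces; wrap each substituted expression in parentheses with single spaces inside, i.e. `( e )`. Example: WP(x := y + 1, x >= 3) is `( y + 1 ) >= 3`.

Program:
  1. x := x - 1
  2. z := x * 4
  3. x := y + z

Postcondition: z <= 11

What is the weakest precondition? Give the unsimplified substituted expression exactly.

Answer: ( ( x - 1 ) * 4 ) <= 11

Derivation:
post: z <= 11
stmt 3: x := y + z  -- replace 0 occurrence(s) of x with (y + z)
  => z <= 11
stmt 2: z := x * 4  -- replace 1 occurrence(s) of z with (x * 4)
  => ( x * 4 ) <= 11
stmt 1: x := x - 1  -- replace 1 occurrence(s) of x with (x - 1)
  => ( ( x - 1 ) * 4 ) <= 11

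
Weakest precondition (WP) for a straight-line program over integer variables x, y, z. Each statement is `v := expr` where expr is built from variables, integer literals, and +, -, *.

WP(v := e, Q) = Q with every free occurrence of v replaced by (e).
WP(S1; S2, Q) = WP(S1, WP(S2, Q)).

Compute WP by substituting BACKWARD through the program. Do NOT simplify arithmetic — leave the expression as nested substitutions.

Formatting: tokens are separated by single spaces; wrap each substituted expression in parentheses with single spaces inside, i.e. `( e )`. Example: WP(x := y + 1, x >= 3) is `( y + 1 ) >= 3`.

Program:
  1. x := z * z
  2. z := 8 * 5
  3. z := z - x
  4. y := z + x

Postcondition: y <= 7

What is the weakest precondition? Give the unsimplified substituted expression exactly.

post: y <= 7
stmt 4: y := z + x  -- replace 1 occurrence(s) of y with (z + x)
  => ( z + x ) <= 7
stmt 3: z := z - x  -- replace 1 occurrence(s) of z with (z - x)
  => ( ( z - x ) + x ) <= 7
stmt 2: z := 8 * 5  -- replace 1 occurrence(s) of z with (8 * 5)
  => ( ( ( 8 * 5 ) - x ) + x ) <= 7
stmt 1: x := z * z  -- replace 2 occurrence(s) of x with (z * z)
  => ( ( ( 8 * 5 ) - ( z * z ) ) + ( z * z ) ) <= 7

Answer: ( ( ( 8 * 5 ) - ( z * z ) ) + ( z * z ) ) <= 7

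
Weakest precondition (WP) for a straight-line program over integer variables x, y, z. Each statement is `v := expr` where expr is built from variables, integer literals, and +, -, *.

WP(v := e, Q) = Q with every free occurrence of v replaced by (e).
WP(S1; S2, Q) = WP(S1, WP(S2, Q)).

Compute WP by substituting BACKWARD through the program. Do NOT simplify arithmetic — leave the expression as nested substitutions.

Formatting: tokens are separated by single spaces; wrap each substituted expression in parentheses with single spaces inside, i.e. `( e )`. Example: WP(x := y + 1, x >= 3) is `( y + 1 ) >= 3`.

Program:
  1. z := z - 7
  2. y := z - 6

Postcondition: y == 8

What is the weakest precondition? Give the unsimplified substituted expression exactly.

Answer: ( ( z - 7 ) - 6 ) == 8

Derivation:
post: y == 8
stmt 2: y := z - 6  -- replace 1 occurrence(s) of y with (z - 6)
  => ( z - 6 ) == 8
stmt 1: z := z - 7  -- replace 1 occurrence(s) of z with (z - 7)
  => ( ( z - 7 ) - 6 ) == 8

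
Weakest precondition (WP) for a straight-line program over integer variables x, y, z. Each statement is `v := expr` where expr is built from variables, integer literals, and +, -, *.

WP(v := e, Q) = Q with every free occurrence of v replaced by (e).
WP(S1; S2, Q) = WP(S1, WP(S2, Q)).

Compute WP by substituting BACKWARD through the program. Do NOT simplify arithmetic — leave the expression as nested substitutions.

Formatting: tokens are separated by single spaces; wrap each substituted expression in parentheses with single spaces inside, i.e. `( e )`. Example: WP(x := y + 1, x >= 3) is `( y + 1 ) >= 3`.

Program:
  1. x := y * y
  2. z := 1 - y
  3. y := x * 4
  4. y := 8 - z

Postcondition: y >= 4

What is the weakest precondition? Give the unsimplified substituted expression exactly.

Answer: ( 8 - ( 1 - y ) ) >= 4

Derivation:
post: y >= 4
stmt 4: y := 8 - z  -- replace 1 occurrence(s) of y with (8 - z)
  => ( 8 - z ) >= 4
stmt 3: y := x * 4  -- replace 0 occurrence(s) of y with (x * 4)
  => ( 8 - z ) >= 4
stmt 2: z := 1 - y  -- replace 1 occurrence(s) of z with (1 - y)
  => ( 8 - ( 1 - y ) ) >= 4
stmt 1: x := y * y  -- replace 0 occurrence(s) of x with (y * y)
  => ( 8 - ( 1 - y ) ) >= 4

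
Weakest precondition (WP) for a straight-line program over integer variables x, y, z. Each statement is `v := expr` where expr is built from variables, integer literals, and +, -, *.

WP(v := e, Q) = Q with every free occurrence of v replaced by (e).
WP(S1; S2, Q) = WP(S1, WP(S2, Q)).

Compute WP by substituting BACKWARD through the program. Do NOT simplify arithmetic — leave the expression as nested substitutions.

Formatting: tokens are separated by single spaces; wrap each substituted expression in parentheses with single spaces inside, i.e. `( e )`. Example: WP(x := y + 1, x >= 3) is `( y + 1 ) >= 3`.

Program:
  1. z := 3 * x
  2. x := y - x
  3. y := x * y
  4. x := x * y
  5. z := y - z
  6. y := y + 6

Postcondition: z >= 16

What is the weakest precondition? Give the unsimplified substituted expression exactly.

post: z >= 16
stmt 6: y := y + 6  -- replace 0 occurrence(s) of y with (y + 6)
  => z >= 16
stmt 5: z := y - z  -- replace 1 occurrence(s) of z with (y - z)
  => ( y - z ) >= 16
stmt 4: x := x * y  -- replace 0 occurrence(s) of x with (x * y)
  => ( y - z ) >= 16
stmt 3: y := x * y  -- replace 1 occurrence(s) of y with (x * y)
  => ( ( x * y ) - z ) >= 16
stmt 2: x := y - x  -- replace 1 occurrence(s) of x with (y - x)
  => ( ( ( y - x ) * y ) - z ) >= 16
stmt 1: z := 3 * x  -- replace 1 occurrence(s) of z with (3 * x)
  => ( ( ( y - x ) * y ) - ( 3 * x ) ) >= 16

Answer: ( ( ( y - x ) * y ) - ( 3 * x ) ) >= 16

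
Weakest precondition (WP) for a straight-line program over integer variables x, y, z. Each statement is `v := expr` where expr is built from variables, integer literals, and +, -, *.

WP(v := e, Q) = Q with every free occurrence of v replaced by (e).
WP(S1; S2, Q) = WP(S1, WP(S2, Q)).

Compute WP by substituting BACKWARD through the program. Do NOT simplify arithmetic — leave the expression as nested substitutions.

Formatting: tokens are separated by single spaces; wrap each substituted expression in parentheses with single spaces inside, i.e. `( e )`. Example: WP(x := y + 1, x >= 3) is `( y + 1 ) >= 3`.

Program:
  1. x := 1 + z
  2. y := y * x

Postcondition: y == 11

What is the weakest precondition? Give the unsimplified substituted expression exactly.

post: y == 11
stmt 2: y := y * x  -- replace 1 occurrence(s) of y with (y * x)
  => ( y * x ) == 11
stmt 1: x := 1 + z  -- replace 1 occurrence(s) of x with (1 + z)
  => ( y * ( 1 + z ) ) == 11

Answer: ( y * ( 1 + z ) ) == 11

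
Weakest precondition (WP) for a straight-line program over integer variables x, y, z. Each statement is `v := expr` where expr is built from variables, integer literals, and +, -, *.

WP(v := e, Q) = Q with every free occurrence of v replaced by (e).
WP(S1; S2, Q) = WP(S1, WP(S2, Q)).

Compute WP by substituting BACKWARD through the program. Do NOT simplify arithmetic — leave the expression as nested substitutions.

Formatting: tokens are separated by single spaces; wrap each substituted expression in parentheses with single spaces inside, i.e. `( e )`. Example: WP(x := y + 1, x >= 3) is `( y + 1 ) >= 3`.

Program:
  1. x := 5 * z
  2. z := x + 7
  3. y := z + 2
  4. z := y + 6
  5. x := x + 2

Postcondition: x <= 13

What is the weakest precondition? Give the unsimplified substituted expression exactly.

post: x <= 13
stmt 5: x := x + 2  -- replace 1 occurrence(s) of x with (x + 2)
  => ( x + 2 ) <= 13
stmt 4: z := y + 6  -- replace 0 occurrence(s) of z with (y + 6)
  => ( x + 2 ) <= 13
stmt 3: y := z + 2  -- replace 0 occurrence(s) of y with (z + 2)
  => ( x + 2 ) <= 13
stmt 2: z := x + 7  -- replace 0 occurrence(s) of z with (x + 7)
  => ( x + 2 ) <= 13
stmt 1: x := 5 * z  -- replace 1 occurrence(s) of x with (5 * z)
  => ( ( 5 * z ) + 2 ) <= 13

Answer: ( ( 5 * z ) + 2 ) <= 13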